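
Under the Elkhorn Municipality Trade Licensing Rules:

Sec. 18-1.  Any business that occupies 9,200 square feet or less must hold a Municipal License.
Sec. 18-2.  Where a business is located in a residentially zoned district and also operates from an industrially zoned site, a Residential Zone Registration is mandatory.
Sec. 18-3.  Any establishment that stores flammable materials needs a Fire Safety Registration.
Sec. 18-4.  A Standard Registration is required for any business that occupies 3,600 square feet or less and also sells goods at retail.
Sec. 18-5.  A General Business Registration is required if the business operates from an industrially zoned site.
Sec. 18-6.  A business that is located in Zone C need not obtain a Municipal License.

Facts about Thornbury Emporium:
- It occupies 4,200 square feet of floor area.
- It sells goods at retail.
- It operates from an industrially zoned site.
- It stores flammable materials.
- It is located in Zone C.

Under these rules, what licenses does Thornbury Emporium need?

Fire Safety Registration, General Business Registration

Sec. 18-1. floor area 4,200 square feet ≤ 9,200 square feet → Municipal License required.
Sec. 18-2. is located in Zone C (not: is located in a residentially zoned district); operates from an industrially zoned site → Residential Zone Registration not required.
Sec. 18-3. stores flammable materials → Fire Safety Registration required.
Sec. 18-4. floor area 4,200 square feet > 3,600 square feet; sells goods at retail → Standard Registration not required.
Sec. 18-5. operates from an industrially zoned site → General Business Registration required.
Sec. 18-6. is located in Zone C → exempt from Municipal License.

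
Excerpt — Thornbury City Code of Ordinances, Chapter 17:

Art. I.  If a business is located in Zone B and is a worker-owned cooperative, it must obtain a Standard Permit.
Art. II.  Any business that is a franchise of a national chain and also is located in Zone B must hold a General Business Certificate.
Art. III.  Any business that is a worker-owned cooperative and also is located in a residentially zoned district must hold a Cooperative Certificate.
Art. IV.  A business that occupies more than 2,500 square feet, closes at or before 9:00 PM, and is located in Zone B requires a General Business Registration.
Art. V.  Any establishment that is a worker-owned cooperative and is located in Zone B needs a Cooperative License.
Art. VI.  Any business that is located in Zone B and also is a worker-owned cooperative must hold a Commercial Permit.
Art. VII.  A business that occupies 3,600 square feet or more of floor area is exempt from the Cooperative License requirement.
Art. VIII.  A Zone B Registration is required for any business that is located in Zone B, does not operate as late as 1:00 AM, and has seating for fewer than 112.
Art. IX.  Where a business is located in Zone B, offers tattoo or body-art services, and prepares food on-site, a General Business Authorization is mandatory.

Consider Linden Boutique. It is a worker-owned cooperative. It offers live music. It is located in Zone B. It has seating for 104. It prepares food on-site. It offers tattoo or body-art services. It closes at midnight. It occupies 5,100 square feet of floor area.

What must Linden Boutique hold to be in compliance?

Commercial Permit, General Business Authorization, Standard Permit, Zone B Registration

Art. I. is located in Zone B; is a worker-owned cooperative → Standard Permit required.
Art. II. is a worker-owned cooperative (not: is a franchise of a national chain); is located in Zone B → General Business Certificate not required.
Art. III. is a worker-owned cooperative; is located in Zone B (not: is located in a residentially zoned district) → Cooperative Certificate not required.
Art. IV. floor area 5,100 square feet > 2,500 square feet; closes midnight, after 9:00 PM; is located in Zone B → General Business Registration not required.
Art. V. is a worker-owned cooperative; is located in Zone B → Cooperative License required.
Art. VI. is located in Zone B; is a worker-owned cooperative → Commercial Permit required.
Art. VII. floor area 5,100 square feet ≥ 3,600 square feet → exempt from Cooperative License.
Art. VIII. is located in Zone B; closes midnight, at/before 1:00 AM; seating 104 < 112 → Zone B Registration required.
Art. IX. is located in Zone B; offers tattoo or body-art services; prepares food on-site → General Business Authorization required.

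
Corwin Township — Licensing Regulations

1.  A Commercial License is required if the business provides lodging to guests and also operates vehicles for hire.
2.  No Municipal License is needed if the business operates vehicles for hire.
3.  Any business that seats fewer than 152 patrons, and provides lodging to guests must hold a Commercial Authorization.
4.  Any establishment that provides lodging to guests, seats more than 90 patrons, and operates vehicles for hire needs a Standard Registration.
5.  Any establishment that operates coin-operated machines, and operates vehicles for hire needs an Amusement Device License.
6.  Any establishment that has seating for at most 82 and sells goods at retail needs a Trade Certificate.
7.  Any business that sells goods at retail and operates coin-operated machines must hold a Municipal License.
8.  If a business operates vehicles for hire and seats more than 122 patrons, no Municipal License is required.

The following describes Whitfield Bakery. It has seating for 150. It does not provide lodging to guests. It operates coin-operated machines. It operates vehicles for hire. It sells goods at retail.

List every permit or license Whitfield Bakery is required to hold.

1. does not provide lodging to guests; operates vehicles for hire → Commercial License not required.
2. operates vehicles for hire → exempt from Municipal License.
3. seating 150 < 152; does not provide lodging to guests → Commercial Authorization not required.
4. does not provide lodging to guests; seating 150 > 90; operates vehicles for hire → Standard Registration not required.
5. operates coin-operated machines; operates vehicles for hire → Amusement Device License required.
6. seating 150 > 82; sells goods at retail → Trade Certificate not required.
7. sells goods at retail; operates coin-operated machines → Municipal License required.
8. operates vehicles for hire; seating 150 > 122 → exempt from Municipal License.

Amusement Device License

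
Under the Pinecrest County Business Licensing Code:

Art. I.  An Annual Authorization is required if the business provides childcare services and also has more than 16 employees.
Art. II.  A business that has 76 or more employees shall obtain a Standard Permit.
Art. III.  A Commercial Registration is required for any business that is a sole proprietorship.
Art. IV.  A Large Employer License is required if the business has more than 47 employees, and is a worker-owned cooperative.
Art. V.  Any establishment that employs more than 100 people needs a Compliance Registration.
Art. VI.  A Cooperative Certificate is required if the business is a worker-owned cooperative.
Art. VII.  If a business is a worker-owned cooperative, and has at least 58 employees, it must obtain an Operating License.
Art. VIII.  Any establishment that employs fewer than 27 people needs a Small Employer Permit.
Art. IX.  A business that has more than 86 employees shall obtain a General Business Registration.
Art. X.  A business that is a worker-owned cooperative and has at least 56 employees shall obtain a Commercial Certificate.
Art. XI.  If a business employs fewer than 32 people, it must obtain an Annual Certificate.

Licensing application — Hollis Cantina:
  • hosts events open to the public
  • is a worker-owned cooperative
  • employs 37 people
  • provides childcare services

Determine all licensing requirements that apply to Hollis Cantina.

Annual Authorization, Cooperative Certificate

Art. I. provides childcare services; employees 37 > 16 → Annual Authorization required.
Art. II. employees 37 < 76 → Standard Permit not required.
Art. III. is a worker-owned cooperative (not: is a sole proprietorship) → Commercial Registration not required.
Art. IV. employees 37 ≤ 47; is a worker-owned cooperative → Large Employer License not required.
Art. V. employees 37 ≤ 100 → Compliance Registration not required.
Art. VI. is a worker-owned cooperative → Cooperative Certificate required.
Art. VII. is a worker-owned cooperative; employees 37 < 58 → Operating License not required.
Art. VIII. employees 37 ≥ 27 → Small Employer Permit not required.
Art. IX. employees 37 ≤ 86 → General Business Registration not required.
Art. X. is a worker-owned cooperative; employees 37 < 56 → Commercial Certificate not required.
Art. XI. employees 37 ≥ 32 → Annual Certificate not required.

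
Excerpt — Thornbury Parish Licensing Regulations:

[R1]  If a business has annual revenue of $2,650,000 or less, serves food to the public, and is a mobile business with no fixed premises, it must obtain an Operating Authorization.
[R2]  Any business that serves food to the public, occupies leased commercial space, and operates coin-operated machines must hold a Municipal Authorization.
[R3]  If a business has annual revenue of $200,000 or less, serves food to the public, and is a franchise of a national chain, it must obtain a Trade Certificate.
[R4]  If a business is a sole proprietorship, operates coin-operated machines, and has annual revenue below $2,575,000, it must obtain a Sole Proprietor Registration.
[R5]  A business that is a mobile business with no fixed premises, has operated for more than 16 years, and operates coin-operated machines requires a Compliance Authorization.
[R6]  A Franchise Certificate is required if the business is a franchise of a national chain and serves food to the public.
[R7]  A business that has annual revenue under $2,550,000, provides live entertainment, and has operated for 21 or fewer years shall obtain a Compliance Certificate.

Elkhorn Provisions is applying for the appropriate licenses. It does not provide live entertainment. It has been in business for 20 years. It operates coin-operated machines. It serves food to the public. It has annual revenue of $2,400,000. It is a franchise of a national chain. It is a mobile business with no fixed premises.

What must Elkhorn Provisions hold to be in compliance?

Compliance Authorization, Franchise Certificate, Operating Authorization

[R1] revenue $2,400,000 ≤ $2,650,000; serves food to the public; is a mobile business with no fixed premises → Operating Authorization required.
[R2] serves food to the public; is a mobile business with no fixed premises (not: occupies leased commercial space); operates coin-operated machines → Municipal Authorization not required.
[R3] revenue $2,400,000 > $200,000; serves food to the public; is a franchise of a national chain → Trade Certificate not required.
[R4] is a franchise of a national chain (not: is a sole proprietorship); operates coin-operated machines; revenue $2,400,000 < $2,575,000 → Sole Proprietor Registration not required.
[R5] is a mobile business with no fixed premises; years in business 20 > 16; operates coin-operated machines → Compliance Authorization required.
[R6] is a franchise of a national chain; serves food to the public → Franchise Certificate required.
[R7] revenue $2,400,000 < $2,550,000; does not provide live entertainment; years in business 20 ≤ 21 → Compliance Certificate not required.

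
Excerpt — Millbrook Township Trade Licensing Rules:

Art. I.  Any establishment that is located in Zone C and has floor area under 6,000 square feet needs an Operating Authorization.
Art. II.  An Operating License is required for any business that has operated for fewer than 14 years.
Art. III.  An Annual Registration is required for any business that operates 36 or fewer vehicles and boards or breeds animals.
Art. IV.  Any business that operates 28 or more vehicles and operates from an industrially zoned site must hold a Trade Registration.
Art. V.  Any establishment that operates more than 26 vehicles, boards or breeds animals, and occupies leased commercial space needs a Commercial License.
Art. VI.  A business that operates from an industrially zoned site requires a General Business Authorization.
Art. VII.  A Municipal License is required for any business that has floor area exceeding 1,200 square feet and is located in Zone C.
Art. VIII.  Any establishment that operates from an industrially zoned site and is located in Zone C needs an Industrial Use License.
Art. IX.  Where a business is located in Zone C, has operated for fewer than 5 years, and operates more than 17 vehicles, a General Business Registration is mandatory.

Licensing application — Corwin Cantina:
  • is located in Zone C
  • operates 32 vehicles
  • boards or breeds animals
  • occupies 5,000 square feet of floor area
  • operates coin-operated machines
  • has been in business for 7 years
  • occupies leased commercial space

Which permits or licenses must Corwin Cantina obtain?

Art. I. is located in Zone C; floor area 5,000 square feet < 6,000 square feet → Operating Authorization required.
Art. II. years in business 7 < 14 → Operating License required.
Art. III. vehicles 32 ≤ 36; boards or breeds animals → Annual Registration required.
Art. IV. vehicles 32 ≥ 28; occupies leased commercial space (not: operates from an industrially zoned site) → Trade Registration not required.
Art. V. vehicles 32 > 26; boards or breeds animals; occupies leased commercial space → Commercial License required.
Art. VI. occupies leased commercial space (not: operates from an industrially zoned site) → General Business Authorization not required.
Art. VII. floor area 5,000 square feet > 1,200 square feet; is located in Zone C → Municipal License required.
Art. VIII. occupies leased commercial space (not: operates from an industrially zoned site); is located in Zone C → Industrial Use License not required.
Art. IX. is located in Zone C; years in business 7 ≥ 5; vehicles 32 > 17 → General Business Registration not required.

Annual Registration, Commercial License, Municipal License, Operating Authorization, Operating License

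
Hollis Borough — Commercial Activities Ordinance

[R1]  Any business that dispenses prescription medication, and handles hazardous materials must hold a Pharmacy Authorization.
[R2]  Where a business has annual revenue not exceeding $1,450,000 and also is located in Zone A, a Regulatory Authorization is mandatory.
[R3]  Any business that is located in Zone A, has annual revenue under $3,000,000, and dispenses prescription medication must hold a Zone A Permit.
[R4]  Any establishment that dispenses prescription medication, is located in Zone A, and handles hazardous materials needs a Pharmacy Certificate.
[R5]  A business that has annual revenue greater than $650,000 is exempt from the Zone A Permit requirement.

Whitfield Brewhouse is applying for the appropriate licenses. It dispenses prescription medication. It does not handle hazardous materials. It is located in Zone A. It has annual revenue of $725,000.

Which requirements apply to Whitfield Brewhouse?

[R1] dispenses prescription medication; does not handle hazardous materials → Pharmacy Authorization not required.
[R2] revenue $725,000 ≤ $1,450,000; is located in Zone A → Regulatory Authorization required.
[R3] is located in Zone A; revenue $725,000 < $3,000,000; dispenses prescription medication → Zone A Permit required.
[R4] dispenses prescription medication; is located in Zone A; does not handle hazardous materials → Pharmacy Certificate not required.
[R5] revenue $725,000 > $650,000 → exempt from Zone A Permit.

Regulatory Authorization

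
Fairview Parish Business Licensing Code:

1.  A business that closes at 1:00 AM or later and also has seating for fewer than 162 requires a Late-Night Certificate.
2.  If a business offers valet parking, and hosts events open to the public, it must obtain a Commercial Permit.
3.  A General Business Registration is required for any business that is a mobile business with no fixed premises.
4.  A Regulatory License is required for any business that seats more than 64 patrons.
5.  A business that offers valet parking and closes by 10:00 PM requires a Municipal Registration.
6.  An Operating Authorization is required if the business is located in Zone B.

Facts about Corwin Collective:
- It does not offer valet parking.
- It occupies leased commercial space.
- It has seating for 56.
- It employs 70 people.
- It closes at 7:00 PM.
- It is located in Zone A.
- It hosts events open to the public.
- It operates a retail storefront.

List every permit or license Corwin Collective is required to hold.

1. closes 7:00 PM, at/before 1:00 AM; seating 56 < 162 → Late-Night Certificate not required.
2. does not offer valet parking; hosts events open to the public → Commercial Permit not required.
3. occupies leased commercial space (not: is a mobile business with no fixed premises) → General Business Registration not required.
4. seating 56 ≤ 64 → Regulatory License not required.
5. does not offer valet parking; closes 7:00 PM, at/before 10:00 PM → Municipal Registration not required.
6. is located in Zone A (not: is located in Zone B) → Operating Authorization not required.

None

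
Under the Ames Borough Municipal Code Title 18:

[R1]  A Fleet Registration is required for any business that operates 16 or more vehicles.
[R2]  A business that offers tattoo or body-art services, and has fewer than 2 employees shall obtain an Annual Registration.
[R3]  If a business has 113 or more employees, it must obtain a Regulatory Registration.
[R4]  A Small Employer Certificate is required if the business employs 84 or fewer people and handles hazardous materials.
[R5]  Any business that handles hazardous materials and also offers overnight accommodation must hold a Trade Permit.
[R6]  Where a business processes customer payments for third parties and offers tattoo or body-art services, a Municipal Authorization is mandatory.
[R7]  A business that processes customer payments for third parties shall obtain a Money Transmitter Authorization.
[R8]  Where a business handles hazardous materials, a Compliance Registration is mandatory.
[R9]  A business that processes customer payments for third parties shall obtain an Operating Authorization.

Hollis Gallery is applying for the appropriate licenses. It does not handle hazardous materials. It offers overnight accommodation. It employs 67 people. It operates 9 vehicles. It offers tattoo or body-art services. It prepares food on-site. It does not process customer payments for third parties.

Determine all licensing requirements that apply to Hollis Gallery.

None

[R1] vehicles 9 < 16 → Fleet Registration not required.
[R2] offers tattoo or body-art services; employees 67 ≥ 2 → Annual Registration not required.
[R3] employees 67 < 113 → Regulatory Registration not required.
[R4] employees 67 ≤ 84; does not handle hazardous materials → Small Employer Certificate not required.
[R5] does not handle hazardous materials; offers overnight accommodation → Trade Permit not required.
[R6] does not process customer payments for third parties; offers tattoo or body-art services → Municipal Authorization not required.
[R7] does not process customer payments for third parties → Money Transmitter Authorization not required.
[R8] does not handle hazardous materials → Compliance Registration not required.
[R9] does not process customer payments for third parties → Operating Authorization not required.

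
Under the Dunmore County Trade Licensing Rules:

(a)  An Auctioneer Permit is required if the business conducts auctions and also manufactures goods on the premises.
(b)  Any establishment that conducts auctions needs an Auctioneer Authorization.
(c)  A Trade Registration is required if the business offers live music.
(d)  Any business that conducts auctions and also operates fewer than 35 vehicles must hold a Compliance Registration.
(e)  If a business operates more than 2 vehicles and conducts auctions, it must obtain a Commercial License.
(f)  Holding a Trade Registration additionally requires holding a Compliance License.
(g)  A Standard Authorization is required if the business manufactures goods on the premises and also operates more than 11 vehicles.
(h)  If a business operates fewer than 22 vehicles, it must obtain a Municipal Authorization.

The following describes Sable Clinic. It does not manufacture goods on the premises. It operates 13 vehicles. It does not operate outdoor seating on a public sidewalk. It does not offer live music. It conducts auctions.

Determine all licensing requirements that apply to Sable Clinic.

(a) conducts auctions; does not manufacture goods on the premises → Auctioneer Permit not required.
(b) conducts auctions → Auctioneer Authorization required.
(c) does not offer live music → Trade Registration not required.
(d) conducts auctions; vehicles 13 < 35 → Compliance Registration required.
(e) vehicles 13 > 2; conducts auctions → Commercial License required.
(f) Trade Registration is not required → no effect.
(g) does not manufacture goods on the premises; vehicles 13 > 11 → Standard Authorization not required.
(h) vehicles 13 < 22 → Municipal Authorization required.

Auctioneer Authorization, Commercial License, Compliance Registration, Municipal Authorization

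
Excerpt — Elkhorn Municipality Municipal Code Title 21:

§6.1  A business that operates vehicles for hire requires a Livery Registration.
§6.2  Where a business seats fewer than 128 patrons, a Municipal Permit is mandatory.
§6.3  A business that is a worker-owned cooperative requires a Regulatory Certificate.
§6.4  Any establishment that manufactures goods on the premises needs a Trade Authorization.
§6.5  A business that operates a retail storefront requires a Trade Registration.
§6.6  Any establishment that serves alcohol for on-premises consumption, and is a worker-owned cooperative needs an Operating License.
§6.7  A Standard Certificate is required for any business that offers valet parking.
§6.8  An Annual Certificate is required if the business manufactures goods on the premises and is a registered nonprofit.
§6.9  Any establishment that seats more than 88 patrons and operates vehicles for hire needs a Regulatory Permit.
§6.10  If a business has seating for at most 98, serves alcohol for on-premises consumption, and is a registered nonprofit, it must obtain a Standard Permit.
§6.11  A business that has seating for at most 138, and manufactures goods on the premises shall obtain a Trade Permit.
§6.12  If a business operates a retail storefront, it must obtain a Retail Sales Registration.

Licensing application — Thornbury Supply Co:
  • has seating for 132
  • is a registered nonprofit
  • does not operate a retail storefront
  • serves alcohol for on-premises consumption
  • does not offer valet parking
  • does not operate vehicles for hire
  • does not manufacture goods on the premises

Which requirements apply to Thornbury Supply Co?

§6.1 does not operate vehicles for hire → Livery Registration not required.
§6.2 seating 132 ≥ 128 → Municipal Permit not required.
§6.3 is a registered nonprofit (not: is a worker-owned cooperative) → Regulatory Certificate not required.
§6.4 does not manufacture goods on the premises → Trade Authorization not required.
§6.5 does not operate a retail storefront → Trade Registration not required.
§6.6 serves alcohol for on-premises consumption; is a registered nonprofit (not: is a worker-owned cooperative) → Operating License not required.
§6.7 does not offer valet parking → Standard Certificate not required.
§6.8 does not manufacture goods on the premises; is a registered nonprofit → Annual Certificate not required.
§6.9 seating 132 > 88; does not operate vehicles for hire → Regulatory Permit not required.
§6.10 seating 132 > 98; serves alcohol for on-premises consumption; is a registered nonprofit → Standard Permit not required.
§6.11 seating 132 ≤ 138; does not manufacture goods on the premises → Trade Permit not required.
§6.12 does not operate a retail storefront → Retail Sales Registration not required.

None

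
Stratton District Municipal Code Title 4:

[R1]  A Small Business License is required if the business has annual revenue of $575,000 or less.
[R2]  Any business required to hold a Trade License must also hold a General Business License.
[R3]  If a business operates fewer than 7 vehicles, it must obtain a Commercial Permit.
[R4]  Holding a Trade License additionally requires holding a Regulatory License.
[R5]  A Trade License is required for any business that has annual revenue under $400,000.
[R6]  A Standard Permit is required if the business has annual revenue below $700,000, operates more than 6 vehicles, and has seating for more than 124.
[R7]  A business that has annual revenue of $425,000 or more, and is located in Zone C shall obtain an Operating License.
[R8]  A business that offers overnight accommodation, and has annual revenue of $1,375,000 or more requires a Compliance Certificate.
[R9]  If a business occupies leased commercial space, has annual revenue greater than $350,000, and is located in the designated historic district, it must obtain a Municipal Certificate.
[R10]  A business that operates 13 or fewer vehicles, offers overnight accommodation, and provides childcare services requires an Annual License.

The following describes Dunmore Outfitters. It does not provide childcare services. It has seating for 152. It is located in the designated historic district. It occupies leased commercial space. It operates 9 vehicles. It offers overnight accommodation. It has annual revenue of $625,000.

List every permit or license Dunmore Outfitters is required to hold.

Municipal Certificate, Standard Permit

[R1] revenue $625,000 > $575,000 → Small Business License not required.
[R2] Trade License is not required → no effect.
[R3] vehicles 9 ≥ 7 → Commercial Permit not required.
[R4] Trade License is not required → no effect.
[R5] revenue $625,000 ≥ $400,000 → Trade License not required.
[R6] revenue $625,000 < $700,000; vehicles 9 > 6; seating 152 > 124 → Standard Permit required.
[R7] revenue $625,000 ≥ $425,000; is located in the designated historic district (not: is located in Zone C) → Operating License not required.
[R8] offers overnight accommodation; revenue $625,000 < $1,375,000 → Compliance Certificate not required.
[R9] occupies leased commercial space; revenue $625,000 > $350,000; is located in the designated historic district → Municipal Certificate required.
[R10] vehicles 9 ≤ 13; offers overnight accommodation; does not provide childcare services → Annual License not required.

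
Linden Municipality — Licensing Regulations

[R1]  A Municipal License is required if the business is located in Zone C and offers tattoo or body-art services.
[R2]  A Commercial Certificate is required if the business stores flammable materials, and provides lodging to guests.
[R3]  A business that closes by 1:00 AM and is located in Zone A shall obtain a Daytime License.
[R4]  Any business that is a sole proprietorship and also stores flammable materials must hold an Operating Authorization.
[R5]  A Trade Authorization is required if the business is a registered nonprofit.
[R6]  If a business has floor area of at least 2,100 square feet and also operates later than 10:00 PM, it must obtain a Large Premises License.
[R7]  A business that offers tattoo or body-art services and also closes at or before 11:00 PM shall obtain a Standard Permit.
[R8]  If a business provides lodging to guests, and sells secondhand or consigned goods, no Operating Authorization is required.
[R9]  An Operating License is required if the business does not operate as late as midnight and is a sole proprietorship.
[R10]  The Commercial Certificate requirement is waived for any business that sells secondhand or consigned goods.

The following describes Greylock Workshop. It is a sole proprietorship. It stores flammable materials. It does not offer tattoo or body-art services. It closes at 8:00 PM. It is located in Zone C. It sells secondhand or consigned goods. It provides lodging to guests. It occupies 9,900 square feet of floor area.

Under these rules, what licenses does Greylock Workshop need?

[R1] is located in Zone C; does not offer tattoo or body-art services → Municipal License not required.
[R2] stores flammable materials; provides lodging to guests → Commercial Certificate required.
[R3] closes 8:00 PM, at/before 1:00 AM; is located in Zone C (not: is located in Zone A) → Daytime License not required.
[R4] is a sole proprietorship; stores flammable materials → Operating Authorization required.
[R5] is a sole proprietorship (not: is a registered nonprofit) → Trade Authorization not required.
[R6] floor area 9,900 square feet ≥ 2,100 square feet; closes 8:00 PM, at/before 10:00 PM → Large Premises License not required.
[R7] does not offer tattoo or body-art services; closes 8:00 PM, at/before 11:00 PM → Standard Permit not required.
[R8] provides lodging to guests; sells secondhand or consigned goods → exempt from Operating Authorization.
[R9] closes 8:00 PM, at/before midnight; is a sole proprietorship → Operating License required.
[R10] sells secondhand or consigned goods → exempt from Commercial Certificate.

Operating License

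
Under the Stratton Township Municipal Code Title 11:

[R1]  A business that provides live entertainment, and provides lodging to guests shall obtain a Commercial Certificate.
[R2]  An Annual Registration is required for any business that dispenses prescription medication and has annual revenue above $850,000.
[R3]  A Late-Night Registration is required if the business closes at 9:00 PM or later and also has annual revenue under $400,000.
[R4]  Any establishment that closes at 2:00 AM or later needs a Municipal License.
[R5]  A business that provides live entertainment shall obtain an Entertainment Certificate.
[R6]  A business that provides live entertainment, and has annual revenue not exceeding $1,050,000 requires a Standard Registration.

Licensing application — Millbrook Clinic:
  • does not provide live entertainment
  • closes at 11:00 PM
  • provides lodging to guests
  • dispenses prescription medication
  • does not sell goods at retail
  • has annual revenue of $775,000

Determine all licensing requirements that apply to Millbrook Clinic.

None

[R1] does not provide live entertainment; provides lodging to guests → Commercial Certificate not required.
[R2] dispenses prescription medication; revenue $775,000 ≤ $850,000 → Annual Registration not required.
[R3] closes 11:00 PM, after 9:00 PM; revenue $775,000 ≥ $400,000 → Late-Night Registration not required.
[R4] closes 11:00 PM, at/before 2:00 AM → Municipal License not required.
[R5] does not provide live entertainment → Entertainment Certificate not required.
[R6] does not provide live entertainment; revenue $775,000 ≤ $1,050,000 → Standard Registration not required.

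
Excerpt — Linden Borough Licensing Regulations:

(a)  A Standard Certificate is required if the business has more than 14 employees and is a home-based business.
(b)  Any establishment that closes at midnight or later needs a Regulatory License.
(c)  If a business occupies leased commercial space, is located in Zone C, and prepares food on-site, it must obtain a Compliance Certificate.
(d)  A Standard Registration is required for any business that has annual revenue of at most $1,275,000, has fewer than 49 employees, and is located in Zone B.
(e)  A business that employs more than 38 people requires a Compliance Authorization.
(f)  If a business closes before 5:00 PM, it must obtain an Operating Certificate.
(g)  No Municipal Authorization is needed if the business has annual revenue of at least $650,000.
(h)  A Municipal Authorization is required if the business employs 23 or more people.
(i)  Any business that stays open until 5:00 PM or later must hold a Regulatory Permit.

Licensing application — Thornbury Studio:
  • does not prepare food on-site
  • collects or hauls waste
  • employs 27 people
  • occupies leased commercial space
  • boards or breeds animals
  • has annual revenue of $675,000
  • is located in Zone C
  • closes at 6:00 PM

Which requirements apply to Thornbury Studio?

(a) employees 27 > 14; occupies leased commercial space (not: is a home-based business) → Standard Certificate not required.
(b) closes 6:00 PM, at/before midnight → Regulatory License not required.
(c) occupies leased commercial space; is located in Zone C; does not prepare food on-site → Compliance Certificate not required.
(d) revenue $675,000 ≤ $1,275,000; employees 27 < 49; is located in Zone C (not: is located in Zone B) → Standard Registration not required.
(e) employees 27 ≤ 38 → Compliance Authorization not required.
(f) closes 6:00 PM, after 5:00 PM → Operating Certificate not required.
(g) revenue $675,000 ≥ $650,000 → exempt from Municipal Authorization.
(h) employees 27 ≥ 23 → Municipal Authorization required.
(i) closes 6:00 PM, after 5:00 PM → Regulatory Permit required.

Regulatory Permit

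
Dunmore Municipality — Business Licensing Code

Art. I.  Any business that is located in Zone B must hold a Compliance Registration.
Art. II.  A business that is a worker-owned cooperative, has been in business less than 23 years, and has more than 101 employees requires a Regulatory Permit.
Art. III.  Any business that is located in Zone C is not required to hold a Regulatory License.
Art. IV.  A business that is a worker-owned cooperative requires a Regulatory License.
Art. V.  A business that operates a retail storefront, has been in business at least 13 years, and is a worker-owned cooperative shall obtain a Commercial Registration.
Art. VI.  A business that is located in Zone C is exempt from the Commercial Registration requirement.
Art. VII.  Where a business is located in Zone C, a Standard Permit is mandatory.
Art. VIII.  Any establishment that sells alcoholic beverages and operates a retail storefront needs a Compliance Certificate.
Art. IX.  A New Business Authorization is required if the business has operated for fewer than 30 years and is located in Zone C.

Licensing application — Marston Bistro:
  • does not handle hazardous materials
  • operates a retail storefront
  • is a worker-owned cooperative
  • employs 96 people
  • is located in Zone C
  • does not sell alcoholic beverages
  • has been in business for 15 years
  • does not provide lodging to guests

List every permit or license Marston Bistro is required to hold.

New Business Authorization, Standard Permit

Art. I. is located in Zone C (not: is located in Zone B) → Compliance Registration not required.
Art. II. is a worker-owned cooperative; years in business 15 < 23; employees 96 ≤ 101 → Regulatory Permit not required.
Art. III. is located in Zone C → exempt from Regulatory License.
Art. IV. is a worker-owned cooperative → Regulatory License required.
Art. V. operates a retail storefront; years in business 15 ≥ 13; is a worker-owned cooperative → Commercial Registration required.
Art. VI. is located in Zone C → exempt from Commercial Registration.
Art. VII. is located in Zone C → Standard Permit required.
Art. VIII. does not sell alcoholic beverages; operates a retail storefront → Compliance Certificate not required.
Art. IX. years in business 15 < 30; is located in Zone C → New Business Authorization required.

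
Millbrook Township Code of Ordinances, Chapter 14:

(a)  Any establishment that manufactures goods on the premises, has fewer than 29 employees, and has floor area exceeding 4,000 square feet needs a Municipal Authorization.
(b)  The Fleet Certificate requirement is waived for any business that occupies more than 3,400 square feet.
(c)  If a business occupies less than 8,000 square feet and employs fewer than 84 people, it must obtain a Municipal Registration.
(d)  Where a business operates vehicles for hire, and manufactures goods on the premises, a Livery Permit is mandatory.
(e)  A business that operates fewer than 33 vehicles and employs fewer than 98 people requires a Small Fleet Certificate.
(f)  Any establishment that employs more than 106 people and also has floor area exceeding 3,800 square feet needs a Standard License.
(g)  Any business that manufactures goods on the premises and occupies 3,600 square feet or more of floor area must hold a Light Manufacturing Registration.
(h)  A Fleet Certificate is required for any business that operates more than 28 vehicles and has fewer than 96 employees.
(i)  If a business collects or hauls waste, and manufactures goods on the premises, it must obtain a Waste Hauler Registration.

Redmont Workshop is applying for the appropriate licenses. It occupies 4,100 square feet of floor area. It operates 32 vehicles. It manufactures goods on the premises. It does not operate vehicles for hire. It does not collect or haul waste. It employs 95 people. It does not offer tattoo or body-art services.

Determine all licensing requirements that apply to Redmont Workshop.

Light Manufacturing Registration, Small Fleet Certificate

(a) manufactures goods on the premises; employees 95 ≥ 29; floor area 4,100 square feet > 4,000 square feet → Municipal Authorization not required.
(b) floor area 4,100 square feet > 3,400 square feet → exempt from Fleet Certificate.
(c) floor area 4,100 square feet < 8,000 square feet; employees 95 ≥ 84 → Municipal Registration not required.
(d) does not operate vehicles for hire; manufactures goods on the premises → Livery Permit not required.
(e) vehicles 32 < 33; employees 95 < 98 → Small Fleet Certificate required.
(f) employees 95 ≤ 106; floor area 4,100 square feet > 3,800 square feet → Standard License not required.
(g) manufactures goods on the premises; floor area 4,100 square feet ≥ 3,600 square feet → Light Manufacturing Registration required.
(h) vehicles 32 > 28; employees 95 < 96 → Fleet Certificate required.
(i) does not collect or haul waste; manufactures goods on the premises → Waste Hauler Registration not required.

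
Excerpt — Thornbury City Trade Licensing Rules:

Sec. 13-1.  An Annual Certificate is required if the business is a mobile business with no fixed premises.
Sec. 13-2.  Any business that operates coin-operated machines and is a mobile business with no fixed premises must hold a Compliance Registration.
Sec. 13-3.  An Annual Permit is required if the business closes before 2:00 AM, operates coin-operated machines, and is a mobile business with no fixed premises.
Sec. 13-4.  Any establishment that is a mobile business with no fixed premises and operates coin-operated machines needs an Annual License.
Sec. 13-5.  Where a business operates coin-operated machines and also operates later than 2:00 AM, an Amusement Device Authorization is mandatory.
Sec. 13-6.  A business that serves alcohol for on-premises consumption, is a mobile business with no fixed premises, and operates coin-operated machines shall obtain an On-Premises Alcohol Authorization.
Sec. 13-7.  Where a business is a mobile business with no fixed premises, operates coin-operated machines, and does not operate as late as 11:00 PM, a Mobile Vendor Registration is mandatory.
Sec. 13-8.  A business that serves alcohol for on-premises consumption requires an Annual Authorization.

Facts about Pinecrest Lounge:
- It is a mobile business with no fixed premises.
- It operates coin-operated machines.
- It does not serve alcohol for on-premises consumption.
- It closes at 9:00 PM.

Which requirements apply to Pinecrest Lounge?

Annual Certificate, Annual License, Annual Permit, Compliance Registration, Mobile Vendor Registration

Sec. 13-1. is a mobile business with no fixed premises → Annual Certificate required.
Sec. 13-2. operates coin-operated machines; is a mobile business with no fixed premises → Compliance Registration required.
Sec. 13-3. closes 9:00 PM, at/before 2:00 AM; operates coin-operated machines; is a mobile business with no fixed premises → Annual Permit required.
Sec. 13-4. is a mobile business with no fixed premises; operates coin-operated machines → Annual License required.
Sec. 13-5. operates coin-operated machines; closes 9:00 PM, at/before 2:00 AM → Amusement Device Authorization not required.
Sec. 13-6. does not serve alcohol for on-premises consumption; is a mobile business with no fixed premises; operates coin-operated machines → On-Premises Alcohol Authorization not required.
Sec. 13-7. is a mobile business with no fixed premises; operates coin-operated machines; closes 9:00 PM, at/before 11:00 PM → Mobile Vendor Registration required.
Sec. 13-8. does not serve alcohol for on-premises consumption → Annual Authorization not required.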